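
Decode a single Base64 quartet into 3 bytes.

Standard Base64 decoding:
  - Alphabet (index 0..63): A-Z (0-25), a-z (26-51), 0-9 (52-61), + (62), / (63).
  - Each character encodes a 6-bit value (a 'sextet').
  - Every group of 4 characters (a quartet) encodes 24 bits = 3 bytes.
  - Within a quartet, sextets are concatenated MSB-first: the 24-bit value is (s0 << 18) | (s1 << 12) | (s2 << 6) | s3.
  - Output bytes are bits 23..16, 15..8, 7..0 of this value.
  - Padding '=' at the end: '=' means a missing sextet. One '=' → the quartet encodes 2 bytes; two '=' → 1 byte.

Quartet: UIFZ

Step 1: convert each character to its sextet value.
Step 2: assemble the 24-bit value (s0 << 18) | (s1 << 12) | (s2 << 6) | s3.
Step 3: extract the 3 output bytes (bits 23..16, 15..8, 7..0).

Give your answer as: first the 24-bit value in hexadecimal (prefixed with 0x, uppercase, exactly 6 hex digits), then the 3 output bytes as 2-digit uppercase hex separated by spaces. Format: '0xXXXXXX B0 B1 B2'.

Answer: 0x508159 50 81 59

Derivation:
Sextets: U=20, I=8, F=5, Z=25
24-bit: (20<<18) | (8<<12) | (5<<6) | 25
      = 0x500000 | 0x008000 | 0x000140 | 0x000019
      = 0x508159
Bytes: (v>>16)&0xFF=50, (v>>8)&0xFF=81, v&0xFF=59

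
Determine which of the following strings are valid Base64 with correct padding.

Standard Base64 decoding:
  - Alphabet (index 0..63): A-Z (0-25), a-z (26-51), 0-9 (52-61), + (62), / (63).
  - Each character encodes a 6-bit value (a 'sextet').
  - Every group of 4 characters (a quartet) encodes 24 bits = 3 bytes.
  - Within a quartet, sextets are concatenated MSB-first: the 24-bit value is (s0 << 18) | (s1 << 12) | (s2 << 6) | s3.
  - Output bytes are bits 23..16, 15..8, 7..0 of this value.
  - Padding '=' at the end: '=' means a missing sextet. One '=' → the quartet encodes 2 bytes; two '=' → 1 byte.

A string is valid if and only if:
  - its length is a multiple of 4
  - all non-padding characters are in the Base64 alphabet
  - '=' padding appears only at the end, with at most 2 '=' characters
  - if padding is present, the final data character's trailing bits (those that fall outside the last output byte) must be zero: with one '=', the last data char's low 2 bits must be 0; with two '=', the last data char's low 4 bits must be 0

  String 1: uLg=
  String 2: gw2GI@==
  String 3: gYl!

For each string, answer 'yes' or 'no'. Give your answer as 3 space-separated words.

Answer: yes no no

Derivation:
String 1: 'uLg=' → valid
String 2: 'gw2GI@==' → invalid (bad char(s): ['@'])
String 3: 'gYl!' → invalid (bad char(s): ['!'])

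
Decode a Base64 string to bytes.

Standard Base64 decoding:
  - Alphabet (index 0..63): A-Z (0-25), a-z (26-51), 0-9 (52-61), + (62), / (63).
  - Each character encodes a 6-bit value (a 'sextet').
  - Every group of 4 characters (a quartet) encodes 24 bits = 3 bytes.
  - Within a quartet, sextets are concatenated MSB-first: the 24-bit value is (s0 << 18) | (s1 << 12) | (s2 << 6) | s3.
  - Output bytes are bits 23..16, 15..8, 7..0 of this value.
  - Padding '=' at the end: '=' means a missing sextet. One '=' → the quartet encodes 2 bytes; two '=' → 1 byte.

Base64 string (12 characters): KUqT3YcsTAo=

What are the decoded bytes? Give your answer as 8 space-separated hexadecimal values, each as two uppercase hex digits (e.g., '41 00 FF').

After char 0 ('K'=10): chars_in_quartet=1 acc=0xA bytes_emitted=0
After char 1 ('U'=20): chars_in_quartet=2 acc=0x294 bytes_emitted=0
After char 2 ('q'=42): chars_in_quartet=3 acc=0xA52A bytes_emitted=0
After char 3 ('T'=19): chars_in_quartet=4 acc=0x294A93 -> emit 29 4A 93, reset; bytes_emitted=3
After char 4 ('3'=55): chars_in_quartet=1 acc=0x37 bytes_emitted=3
After char 5 ('Y'=24): chars_in_quartet=2 acc=0xDD8 bytes_emitted=3
After char 6 ('c'=28): chars_in_quartet=3 acc=0x3761C bytes_emitted=3
After char 7 ('s'=44): chars_in_quartet=4 acc=0xDD872C -> emit DD 87 2C, reset; bytes_emitted=6
After char 8 ('T'=19): chars_in_quartet=1 acc=0x13 bytes_emitted=6
After char 9 ('A'=0): chars_in_quartet=2 acc=0x4C0 bytes_emitted=6
After char 10 ('o'=40): chars_in_quartet=3 acc=0x13028 bytes_emitted=6
Padding '=': partial quartet acc=0x13028 -> emit 4C 0A; bytes_emitted=8

Answer: 29 4A 93 DD 87 2C 4C 0A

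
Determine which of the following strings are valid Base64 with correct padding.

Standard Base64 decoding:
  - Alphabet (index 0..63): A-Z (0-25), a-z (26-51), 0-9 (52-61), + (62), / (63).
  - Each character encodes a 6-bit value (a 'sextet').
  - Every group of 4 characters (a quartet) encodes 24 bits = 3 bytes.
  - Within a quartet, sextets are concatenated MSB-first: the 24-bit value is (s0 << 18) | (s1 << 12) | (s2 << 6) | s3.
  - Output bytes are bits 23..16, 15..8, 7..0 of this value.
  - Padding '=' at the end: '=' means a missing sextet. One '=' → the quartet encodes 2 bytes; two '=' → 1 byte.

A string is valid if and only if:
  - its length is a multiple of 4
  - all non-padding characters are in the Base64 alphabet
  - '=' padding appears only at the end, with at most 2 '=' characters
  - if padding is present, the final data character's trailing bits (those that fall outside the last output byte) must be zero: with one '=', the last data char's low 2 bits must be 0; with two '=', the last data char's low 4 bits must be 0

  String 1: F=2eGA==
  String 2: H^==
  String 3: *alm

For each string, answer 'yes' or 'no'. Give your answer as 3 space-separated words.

Answer: no no no

Derivation:
String 1: 'F=2eGA==' → invalid (bad char(s): ['=']; '=' in middle)
String 2: 'H^==' → invalid (bad char(s): ['^'])
String 3: '*alm' → invalid (bad char(s): ['*'])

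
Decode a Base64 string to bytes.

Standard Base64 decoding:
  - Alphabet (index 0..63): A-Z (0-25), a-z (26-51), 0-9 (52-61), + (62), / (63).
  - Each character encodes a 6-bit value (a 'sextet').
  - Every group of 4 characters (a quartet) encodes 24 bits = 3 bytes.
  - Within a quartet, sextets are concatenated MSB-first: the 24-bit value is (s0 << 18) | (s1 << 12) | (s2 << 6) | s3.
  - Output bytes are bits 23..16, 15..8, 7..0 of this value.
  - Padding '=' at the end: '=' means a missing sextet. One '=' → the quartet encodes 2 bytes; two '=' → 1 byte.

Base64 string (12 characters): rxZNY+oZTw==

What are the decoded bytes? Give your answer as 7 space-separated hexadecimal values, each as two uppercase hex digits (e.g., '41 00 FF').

After char 0 ('r'=43): chars_in_quartet=1 acc=0x2B bytes_emitted=0
After char 1 ('x'=49): chars_in_quartet=2 acc=0xAF1 bytes_emitted=0
After char 2 ('Z'=25): chars_in_quartet=3 acc=0x2BC59 bytes_emitted=0
After char 3 ('N'=13): chars_in_quartet=4 acc=0xAF164D -> emit AF 16 4D, reset; bytes_emitted=3
After char 4 ('Y'=24): chars_in_quartet=1 acc=0x18 bytes_emitted=3
After char 5 ('+'=62): chars_in_quartet=2 acc=0x63E bytes_emitted=3
After char 6 ('o'=40): chars_in_quartet=3 acc=0x18FA8 bytes_emitted=3
After char 7 ('Z'=25): chars_in_quartet=4 acc=0x63EA19 -> emit 63 EA 19, reset; bytes_emitted=6
After char 8 ('T'=19): chars_in_quartet=1 acc=0x13 bytes_emitted=6
After char 9 ('w'=48): chars_in_quartet=2 acc=0x4F0 bytes_emitted=6
Padding '==': partial quartet acc=0x4F0 -> emit 4F; bytes_emitted=7

Answer: AF 16 4D 63 EA 19 4F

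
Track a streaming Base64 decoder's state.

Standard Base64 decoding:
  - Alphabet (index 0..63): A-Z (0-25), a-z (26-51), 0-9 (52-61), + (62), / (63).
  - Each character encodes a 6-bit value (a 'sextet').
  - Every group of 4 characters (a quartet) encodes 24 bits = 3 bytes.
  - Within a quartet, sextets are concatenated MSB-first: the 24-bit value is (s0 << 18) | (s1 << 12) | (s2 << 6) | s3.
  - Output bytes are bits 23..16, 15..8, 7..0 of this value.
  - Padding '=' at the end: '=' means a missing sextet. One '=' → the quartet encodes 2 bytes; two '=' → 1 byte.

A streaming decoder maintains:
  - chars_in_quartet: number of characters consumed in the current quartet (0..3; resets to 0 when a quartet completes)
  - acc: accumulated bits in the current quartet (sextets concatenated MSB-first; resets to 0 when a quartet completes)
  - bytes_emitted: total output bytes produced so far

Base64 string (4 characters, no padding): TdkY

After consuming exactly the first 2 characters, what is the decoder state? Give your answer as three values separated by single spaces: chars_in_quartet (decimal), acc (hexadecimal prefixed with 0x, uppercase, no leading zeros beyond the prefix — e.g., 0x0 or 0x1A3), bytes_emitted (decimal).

Answer: 2 0x4DD 0

Derivation:
After char 0 ('T'=19): chars_in_quartet=1 acc=0x13 bytes_emitted=0
After char 1 ('d'=29): chars_in_quartet=2 acc=0x4DD bytes_emitted=0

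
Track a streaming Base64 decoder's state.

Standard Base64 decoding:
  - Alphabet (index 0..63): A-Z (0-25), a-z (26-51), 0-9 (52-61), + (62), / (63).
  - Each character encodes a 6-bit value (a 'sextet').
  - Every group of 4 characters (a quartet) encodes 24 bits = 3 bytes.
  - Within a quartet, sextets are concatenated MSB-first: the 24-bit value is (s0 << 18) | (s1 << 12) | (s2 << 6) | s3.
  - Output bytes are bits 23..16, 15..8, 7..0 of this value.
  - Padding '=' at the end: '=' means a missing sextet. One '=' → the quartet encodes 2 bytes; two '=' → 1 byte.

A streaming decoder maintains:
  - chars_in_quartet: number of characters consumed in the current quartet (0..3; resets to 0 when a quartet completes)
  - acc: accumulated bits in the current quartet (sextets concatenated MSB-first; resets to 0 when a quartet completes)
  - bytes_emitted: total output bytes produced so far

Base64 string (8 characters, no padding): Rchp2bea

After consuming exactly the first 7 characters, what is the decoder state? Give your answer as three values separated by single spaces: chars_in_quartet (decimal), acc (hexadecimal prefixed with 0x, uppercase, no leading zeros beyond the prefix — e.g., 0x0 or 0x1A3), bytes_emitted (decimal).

After char 0 ('R'=17): chars_in_quartet=1 acc=0x11 bytes_emitted=0
After char 1 ('c'=28): chars_in_quartet=2 acc=0x45C bytes_emitted=0
After char 2 ('h'=33): chars_in_quartet=3 acc=0x11721 bytes_emitted=0
After char 3 ('p'=41): chars_in_quartet=4 acc=0x45C869 -> emit 45 C8 69, reset; bytes_emitted=3
After char 4 ('2'=54): chars_in_quartet=1 acc=0x36 bytes_emitted=3
After char 5 ('b'=27): chars_in_quartet=2 acc=0xD9B bytes_emitted=3
After char 6 ('e'=30): chars_in_quartet=3 acc=0x366DE bytes_emitted=3

Answer: 3 0x366DE 3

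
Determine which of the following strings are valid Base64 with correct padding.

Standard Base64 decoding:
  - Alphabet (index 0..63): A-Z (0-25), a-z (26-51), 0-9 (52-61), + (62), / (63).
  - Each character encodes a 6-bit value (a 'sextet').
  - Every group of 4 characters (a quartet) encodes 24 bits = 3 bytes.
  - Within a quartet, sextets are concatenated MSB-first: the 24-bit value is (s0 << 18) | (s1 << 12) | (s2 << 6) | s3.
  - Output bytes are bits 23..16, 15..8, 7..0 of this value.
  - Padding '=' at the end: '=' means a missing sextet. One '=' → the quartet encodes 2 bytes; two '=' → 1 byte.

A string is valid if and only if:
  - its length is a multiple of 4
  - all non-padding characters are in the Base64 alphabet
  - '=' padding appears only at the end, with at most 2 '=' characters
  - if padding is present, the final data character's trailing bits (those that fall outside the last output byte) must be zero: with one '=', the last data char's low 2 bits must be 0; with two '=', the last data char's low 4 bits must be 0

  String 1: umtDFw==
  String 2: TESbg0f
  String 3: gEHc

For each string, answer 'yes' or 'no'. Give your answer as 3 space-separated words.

String 1: 'umtDFw==' → valid
String 2: 'TESbg0f' → invalid (len=7 not mult of 4)
String 3: 'gEHc' → valid

Answer: yes no yes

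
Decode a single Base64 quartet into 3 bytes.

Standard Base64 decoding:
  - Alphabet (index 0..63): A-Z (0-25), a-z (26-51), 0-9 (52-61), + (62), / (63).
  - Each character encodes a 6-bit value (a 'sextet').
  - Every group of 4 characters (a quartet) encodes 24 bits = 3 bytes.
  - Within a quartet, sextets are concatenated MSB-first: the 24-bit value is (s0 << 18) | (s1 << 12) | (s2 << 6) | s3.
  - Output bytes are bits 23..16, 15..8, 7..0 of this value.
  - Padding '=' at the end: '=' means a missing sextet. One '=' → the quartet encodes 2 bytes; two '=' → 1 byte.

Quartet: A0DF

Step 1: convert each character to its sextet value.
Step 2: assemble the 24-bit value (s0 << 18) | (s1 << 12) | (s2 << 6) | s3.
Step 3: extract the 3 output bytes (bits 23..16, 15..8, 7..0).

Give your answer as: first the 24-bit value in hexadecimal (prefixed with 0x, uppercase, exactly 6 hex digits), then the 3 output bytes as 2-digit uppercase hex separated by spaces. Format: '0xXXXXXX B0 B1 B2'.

Answer: 0x0340C5 03 40 C5

Derivation:
Sextets: A=0, 0=52, D=3, F=5
24-bit: (0<<18) | (52<<12) | (3<<6) | 5
      = 0x000000 | 0x034000 | 0x0000C0 | 0x000005
      = 0x0340C5
Bytes: (v>>16)&0xFF=03, (v>>8)&0xFF=40, v&0xFF=C5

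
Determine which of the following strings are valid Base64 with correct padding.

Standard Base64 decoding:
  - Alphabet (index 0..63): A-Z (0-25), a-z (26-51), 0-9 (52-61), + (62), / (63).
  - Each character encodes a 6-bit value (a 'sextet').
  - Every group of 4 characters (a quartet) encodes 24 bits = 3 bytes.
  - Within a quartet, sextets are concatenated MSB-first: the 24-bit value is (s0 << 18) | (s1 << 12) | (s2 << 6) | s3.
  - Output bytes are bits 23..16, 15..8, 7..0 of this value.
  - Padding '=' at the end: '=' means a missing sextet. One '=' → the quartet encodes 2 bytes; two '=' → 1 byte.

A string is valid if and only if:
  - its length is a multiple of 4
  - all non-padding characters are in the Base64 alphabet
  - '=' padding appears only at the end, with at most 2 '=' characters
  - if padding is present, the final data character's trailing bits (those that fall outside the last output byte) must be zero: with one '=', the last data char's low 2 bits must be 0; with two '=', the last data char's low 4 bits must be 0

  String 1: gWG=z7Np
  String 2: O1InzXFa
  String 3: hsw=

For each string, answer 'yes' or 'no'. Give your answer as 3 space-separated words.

String 1: 'gWG=z7Np' → invalid (bad char(s): ['=']; '=' in middle)
String 2: 'O1InzXFa' → valid
String 3: 'hsw=' → valid

Answer: no yes yes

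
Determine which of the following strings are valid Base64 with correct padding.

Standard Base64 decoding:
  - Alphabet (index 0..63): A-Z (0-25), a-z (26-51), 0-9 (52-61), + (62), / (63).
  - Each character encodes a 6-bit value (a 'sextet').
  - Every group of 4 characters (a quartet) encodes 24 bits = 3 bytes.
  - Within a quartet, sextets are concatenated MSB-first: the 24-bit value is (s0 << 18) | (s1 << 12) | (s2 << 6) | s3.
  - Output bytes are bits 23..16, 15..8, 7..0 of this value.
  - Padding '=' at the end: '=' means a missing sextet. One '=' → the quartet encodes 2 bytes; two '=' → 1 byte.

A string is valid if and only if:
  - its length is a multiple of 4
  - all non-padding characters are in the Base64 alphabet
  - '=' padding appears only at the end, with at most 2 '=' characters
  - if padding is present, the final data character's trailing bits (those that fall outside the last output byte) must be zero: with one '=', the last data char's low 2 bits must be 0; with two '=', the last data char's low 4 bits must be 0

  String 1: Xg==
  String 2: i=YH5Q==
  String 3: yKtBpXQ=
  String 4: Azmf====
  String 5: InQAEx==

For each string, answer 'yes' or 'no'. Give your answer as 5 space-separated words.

String 1: 'Xg==' → valid
String 2: 'i=YH5Q==' → invalid (bad char(s): ['=']; '=' in middle)
String 3: 'yKtBpXQ=' → valid
String 4: 'Azmf====' → invalid (4 pad chars (max 2))
String 5: 'InQAEx==' → invalid (bad trailing bits)

Answer: yes no yes no no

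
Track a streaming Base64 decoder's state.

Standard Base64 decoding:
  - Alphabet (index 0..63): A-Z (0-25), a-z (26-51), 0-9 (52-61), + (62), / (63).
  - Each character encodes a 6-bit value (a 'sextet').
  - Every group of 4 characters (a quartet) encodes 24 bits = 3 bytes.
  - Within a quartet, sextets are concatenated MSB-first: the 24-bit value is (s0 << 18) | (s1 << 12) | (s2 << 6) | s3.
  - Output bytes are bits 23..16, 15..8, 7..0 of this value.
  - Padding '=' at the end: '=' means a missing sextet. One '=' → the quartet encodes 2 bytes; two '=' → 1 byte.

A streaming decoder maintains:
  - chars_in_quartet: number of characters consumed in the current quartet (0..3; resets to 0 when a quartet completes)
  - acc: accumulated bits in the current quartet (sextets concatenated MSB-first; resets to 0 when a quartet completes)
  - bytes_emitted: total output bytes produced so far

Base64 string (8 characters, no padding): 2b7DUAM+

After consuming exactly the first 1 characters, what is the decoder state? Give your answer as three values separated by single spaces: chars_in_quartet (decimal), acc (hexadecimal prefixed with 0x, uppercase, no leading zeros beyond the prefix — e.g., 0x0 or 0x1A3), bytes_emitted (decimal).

Answer: 1 0x36 0

Derivation:
After char 0 ('2'=54): chars_in_quartet=1 acc=0x36 bytes_emitted=0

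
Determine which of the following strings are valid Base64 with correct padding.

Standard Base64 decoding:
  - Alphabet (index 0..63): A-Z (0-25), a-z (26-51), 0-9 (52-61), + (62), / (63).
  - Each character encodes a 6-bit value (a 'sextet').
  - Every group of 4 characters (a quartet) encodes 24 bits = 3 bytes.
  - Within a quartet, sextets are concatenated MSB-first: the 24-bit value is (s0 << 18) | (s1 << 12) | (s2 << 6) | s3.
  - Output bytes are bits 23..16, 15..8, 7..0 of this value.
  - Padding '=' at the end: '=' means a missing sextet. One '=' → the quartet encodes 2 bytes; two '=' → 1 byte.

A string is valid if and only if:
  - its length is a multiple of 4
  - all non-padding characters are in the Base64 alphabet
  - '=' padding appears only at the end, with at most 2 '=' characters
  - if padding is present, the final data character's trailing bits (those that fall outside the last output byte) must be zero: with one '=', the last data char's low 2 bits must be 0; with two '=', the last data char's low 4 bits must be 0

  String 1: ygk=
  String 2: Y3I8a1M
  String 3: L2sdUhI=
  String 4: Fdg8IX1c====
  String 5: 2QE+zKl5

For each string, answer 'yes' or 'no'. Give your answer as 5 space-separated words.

Answer: yes no yes no yes

Derivation:
String 1: 'ygk=' → valid
String 2: 'Y3I8a1M' → invalid (len=7 not mult of 4)
String 3: 'L2sdUhI=' → valid
String 4: 'Fdg8IX1c====' → invalid (4 pad chars (max 2))
String 5: '2QE+zKl5' → valid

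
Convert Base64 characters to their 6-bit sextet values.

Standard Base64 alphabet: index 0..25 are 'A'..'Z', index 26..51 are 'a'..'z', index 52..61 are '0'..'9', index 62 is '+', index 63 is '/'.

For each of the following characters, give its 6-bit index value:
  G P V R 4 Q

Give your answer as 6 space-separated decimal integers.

'G': A..Z range, ord('G') − ord('A') = 6
'P': A..Z range, ord('P') − ord('A') = 15
'V': A..Z range, ord('V') − ord('A') = 21
'R': A..Z range, ord('R') − ord('A') = 17
'4': 0..9 range, 52 + ord('4') − ord('0') = 56
'Q': A..Z range, ord('Q') − ord('A') = 16

Answer: 6 15 21 17 56 16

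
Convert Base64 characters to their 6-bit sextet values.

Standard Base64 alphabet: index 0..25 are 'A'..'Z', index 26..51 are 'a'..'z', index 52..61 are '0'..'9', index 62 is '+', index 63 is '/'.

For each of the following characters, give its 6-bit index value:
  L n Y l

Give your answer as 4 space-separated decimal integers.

Answer: 11 39 24 37

Derivation:
'L': A..Z range, ord('L') − ord('A') = 11
'n': a..z range, 26 + ord('n') − ord('a') = 39
'Y': A..Z range, ord('Y') − ord('A') = 24
'l': a..z range, 26 + ord('l') − ord('a') = 37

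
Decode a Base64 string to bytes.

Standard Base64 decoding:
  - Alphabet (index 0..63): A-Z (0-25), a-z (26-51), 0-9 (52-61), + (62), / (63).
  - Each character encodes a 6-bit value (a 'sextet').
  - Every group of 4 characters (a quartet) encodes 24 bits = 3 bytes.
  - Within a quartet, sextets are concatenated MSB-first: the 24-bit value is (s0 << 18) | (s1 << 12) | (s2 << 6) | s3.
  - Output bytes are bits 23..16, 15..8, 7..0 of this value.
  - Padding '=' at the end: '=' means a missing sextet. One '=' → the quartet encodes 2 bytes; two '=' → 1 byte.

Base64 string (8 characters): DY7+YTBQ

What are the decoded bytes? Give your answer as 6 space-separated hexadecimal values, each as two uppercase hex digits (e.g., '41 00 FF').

After char 0 ('D'=3): chars_in_quartet=1 acc=0x3 bytes_emitted=0
After char 1 ('Y'=24): chars_in_quartet=2 acc=0xD8 bytes_emitted=0
After char 2 ('7'=59): chars_in_quartet=3 acc=0x363B bytes_emitted=0
After char 3 ('+'=62): chars_in_quartet=4 acc=0xD8EFE -> emit 0D 8E FE, reset; bytes_emitted=3
After char 4 ('Y'=24): chars_in_quartet=1 acc=0x18 bytes_emitted=3
After char 5 ('T'=19): chars_in_quartet=2 acc=0x613 bytes_emitted=3
After char 6 ('B'=1): chars_in_quartet=3 acc=0x184C1 bytes_emitted=3
After char 7 ('Q'=16): chars_in_quartet=4 acc=0x613050 -> emit 61 30 50, reset; bytes_emitted=6

Answer: 0D 8E FE 61 30 50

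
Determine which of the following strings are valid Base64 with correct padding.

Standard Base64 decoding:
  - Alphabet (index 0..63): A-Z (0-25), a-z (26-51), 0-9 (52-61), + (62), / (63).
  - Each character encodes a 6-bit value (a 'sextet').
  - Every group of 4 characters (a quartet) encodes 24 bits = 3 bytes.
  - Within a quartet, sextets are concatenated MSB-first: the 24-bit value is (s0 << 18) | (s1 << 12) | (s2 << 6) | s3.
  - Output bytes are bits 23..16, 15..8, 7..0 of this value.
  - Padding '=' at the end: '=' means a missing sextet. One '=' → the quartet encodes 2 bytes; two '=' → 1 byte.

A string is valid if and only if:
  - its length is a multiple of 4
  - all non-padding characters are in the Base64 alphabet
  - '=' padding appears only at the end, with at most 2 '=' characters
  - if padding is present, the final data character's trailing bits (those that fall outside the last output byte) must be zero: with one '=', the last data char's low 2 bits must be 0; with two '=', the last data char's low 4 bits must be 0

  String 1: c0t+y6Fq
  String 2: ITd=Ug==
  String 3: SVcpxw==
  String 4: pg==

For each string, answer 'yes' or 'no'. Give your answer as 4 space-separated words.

Answer: yes no yes yes

Derivation:
String 1: 'c0t+y6Fq' → valid
String 2: 'ITd=Ug==' → invalid (bad char(s): ['=']; '=' in middle)
String 3: 'SVcpxw==' → valid
String 4: 'pg==' → valid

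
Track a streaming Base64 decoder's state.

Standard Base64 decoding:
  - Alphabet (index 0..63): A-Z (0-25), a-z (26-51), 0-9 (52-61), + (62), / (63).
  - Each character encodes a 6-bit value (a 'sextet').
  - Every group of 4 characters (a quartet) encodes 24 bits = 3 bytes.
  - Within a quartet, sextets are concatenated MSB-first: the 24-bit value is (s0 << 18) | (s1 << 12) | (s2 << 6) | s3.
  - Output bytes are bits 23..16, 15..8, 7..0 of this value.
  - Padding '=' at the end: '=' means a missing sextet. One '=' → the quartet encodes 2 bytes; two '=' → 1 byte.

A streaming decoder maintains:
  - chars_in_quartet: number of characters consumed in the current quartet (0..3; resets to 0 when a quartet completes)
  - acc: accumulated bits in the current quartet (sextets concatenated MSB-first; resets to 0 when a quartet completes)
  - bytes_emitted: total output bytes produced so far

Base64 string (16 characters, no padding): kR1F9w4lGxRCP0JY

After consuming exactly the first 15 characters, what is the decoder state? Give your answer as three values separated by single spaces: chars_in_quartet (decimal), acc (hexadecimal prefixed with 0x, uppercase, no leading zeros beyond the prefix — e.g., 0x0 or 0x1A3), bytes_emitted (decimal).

After char 0 ('k'=36): chars_in_quartet=1 acc=0x24 bytes_emitted=0
After char 1 ('R'=17): chars_in_quartet=2 acc=0x911 bytes_emitted=0
After char 2 ('1'=53): chars_in_quartet=3 acc=0x24475 bytes_emitted=0
After char 3 ('F'=5): chars_in_quartet=4 acc=0x911D45 -> emit 91 1D 45, reset; bytes_emitted=3
After char 4 ('9'=61): chars_in_quartet=1 acc=0x3D bytes_emitted=3
After char 5 ('w'=48): chars_in_quartet=2 acc=0xF70 bytes_emitted=3
After char 6 ('4'=56): chars_in_quartet=3 acc=0x3DC38 bytes_emitted=3
After char 7 ('l'=37): chars_in_quartet=4 acc=0xF70E25 -> emit F7 0E 25, reset; bytes_emitted=6
After char 8 ('G'=6): chars_in_quartet=1 acc=0x6 bytes_emitted=6
After char 9 ('x'=49): chars_in_quartet=2 acc=0x1B1 bytes_emitted=6
After char 10 ('R'=17): chars_in_quartet=3 acc=0x6C51 bytes_emitted=6
After char 11 ('C'=2): chars_in_quartet=4 acc=0x1B1442 -> emit 1B 14 42, reset; bytes_emitted=9
After char 12 ('P'=15): chars_in_quartet=1 acc=0xF bytes_emitted=9
After char 13 ('0'=52): chars_in_quartet=2 acc=0x3F4 bytes_emitted=9
After char 14 ('J'=9): chars_in_quartet=3 acc=0xFD09 bytes_emitted=9

Answer: 3 0xFD09 9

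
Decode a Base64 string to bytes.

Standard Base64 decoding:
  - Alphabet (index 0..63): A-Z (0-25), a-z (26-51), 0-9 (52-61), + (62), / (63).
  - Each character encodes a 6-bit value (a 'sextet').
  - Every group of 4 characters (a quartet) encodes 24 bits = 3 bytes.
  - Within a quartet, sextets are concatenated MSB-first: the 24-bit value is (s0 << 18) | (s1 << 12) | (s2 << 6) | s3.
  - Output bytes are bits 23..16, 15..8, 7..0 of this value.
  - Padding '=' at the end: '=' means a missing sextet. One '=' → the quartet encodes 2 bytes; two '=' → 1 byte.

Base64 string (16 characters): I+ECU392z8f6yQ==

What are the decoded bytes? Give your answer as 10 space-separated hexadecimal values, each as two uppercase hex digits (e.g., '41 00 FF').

Answer: 23 E1 02 53 7F 76 CF C7 FA C9

Derivation:
After char 0 ('I'=8): chars_in_quartet=1 acc=0x8 bytes_emitted=0
After char 1 ('+'=62): chars_in_quartet=2 acc=0x23E bytes_emitted=0
After char 2 ('E'=4): chars_in_quartet=3 acc=0x8F84 bytes_emitted=0
After char 3 ('C'=2): chars_in_quartet=4 acc=0x23E102 -> emit 23 E1 02, reset; bytes_emitted=3
After char 4 ('U'=20): chars_in_quartet=1 acc=0x14 bytes_emitted=3
After char 5 ('3'=55): chars_in_quartet=2 acc=0x537 bytes_emitted=3
After char 6 ('9'=61): chars_in_quartet=3 acc=0x14DFD bytes_emitted=3
After char 7 ('2'=54): chars_in_quartet=4 acc=0x537F76 -> emit 53 7F 76, reset; bytes_emitted=6
After char 8 ('z'=51): chars_in_quartet=1 acc=0x33 bytes_emitted=6
After char 9 ('8'=60): chars_in_quartet=2 acc=0xCFC bytes_emitted=6
After char 10 ('f'=31): chars_in_quartet=3 acc=0x33F1F bytes_emitted=6
After char 11 ('6'=58): chars_in_quartet=4 acc=0xCFC7FA -> emit CF C7 FA, reset; bytes_emitted=9
After char 12 ('y'=50): chars_in_quartet=1 acc=0x32 bytes_emitted=9
After char 13 ('Q'=16): chars_in_quartet=2 acc=0xC90 bytes_emitted=9
Padding '==': partial quartet acc=0xC90 -> emit C9; bytes_emitted=10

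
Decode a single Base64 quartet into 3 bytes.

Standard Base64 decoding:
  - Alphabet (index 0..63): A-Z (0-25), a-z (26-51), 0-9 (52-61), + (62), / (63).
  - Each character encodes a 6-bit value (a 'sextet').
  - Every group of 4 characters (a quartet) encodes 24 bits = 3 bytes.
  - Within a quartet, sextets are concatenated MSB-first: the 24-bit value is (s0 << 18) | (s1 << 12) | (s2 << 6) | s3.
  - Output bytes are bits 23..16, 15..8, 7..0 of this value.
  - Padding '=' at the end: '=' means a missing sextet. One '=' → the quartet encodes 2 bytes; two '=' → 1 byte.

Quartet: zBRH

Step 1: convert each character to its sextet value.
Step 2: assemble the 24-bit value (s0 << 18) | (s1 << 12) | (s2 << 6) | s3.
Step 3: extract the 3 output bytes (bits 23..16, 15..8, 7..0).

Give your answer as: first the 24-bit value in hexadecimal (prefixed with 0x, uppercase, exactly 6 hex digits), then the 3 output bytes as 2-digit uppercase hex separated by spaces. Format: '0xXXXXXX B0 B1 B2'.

Answer: 0xCC1447 CC 14 47

Derivation:
Sextets: z=51, B=1, R=17, H=7
24-bit: (51<<18) | (1<<12) | (17<<6) | 7
      = 0xCC0000 | 0x001000 | 0x000440 | 0x000007
      = 0xCC1447
Bytes: (v>>16)&0xFF=CC, (v>>8)&0xFF=14, v&0xFF=47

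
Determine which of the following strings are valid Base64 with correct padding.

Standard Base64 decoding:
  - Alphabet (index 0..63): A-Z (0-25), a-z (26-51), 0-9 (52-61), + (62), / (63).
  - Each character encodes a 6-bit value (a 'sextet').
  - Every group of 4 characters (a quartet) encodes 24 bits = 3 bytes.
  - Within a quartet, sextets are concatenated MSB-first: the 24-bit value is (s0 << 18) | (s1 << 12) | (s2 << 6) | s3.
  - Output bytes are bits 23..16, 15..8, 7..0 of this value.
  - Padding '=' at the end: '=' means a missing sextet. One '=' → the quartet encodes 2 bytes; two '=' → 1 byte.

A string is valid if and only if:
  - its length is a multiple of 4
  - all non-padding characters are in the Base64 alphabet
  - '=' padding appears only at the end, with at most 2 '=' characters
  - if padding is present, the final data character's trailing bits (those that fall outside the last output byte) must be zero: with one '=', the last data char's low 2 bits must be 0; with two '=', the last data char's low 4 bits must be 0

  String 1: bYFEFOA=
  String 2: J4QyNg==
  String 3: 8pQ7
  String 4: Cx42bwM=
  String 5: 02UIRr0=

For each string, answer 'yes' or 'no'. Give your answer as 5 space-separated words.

String 1: 'bYFEFOA=' → valid
String 2: 'J4QyNg==' → valid
String 3: '8pQ7' → valid
String 4: 'Cx42bwM=' → valid
String 5: '02UIRr0=' → valid

Answer: yes yes yes yes yes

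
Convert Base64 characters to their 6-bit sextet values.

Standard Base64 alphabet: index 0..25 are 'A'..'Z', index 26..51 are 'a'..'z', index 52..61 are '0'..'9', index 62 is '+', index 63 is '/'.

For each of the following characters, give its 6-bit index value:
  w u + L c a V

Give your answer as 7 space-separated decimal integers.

'w': a..z range, 26 + ord('w') − ord('a') = 48
'u': a..z range, 26 + ord('u') − ord('a') = 46
'+': index 62
'L': A..Z range, ord('L') − ord('A') = 11
'c': a..z range, 26 + ord('c') − ord('a') = 28
'a': a..z range, 26 + ord('a') − ord('a') = 26
'V': A..Z range, ord('V') − ord('A') = 21

Answer: 48 46 62 11 28 26 21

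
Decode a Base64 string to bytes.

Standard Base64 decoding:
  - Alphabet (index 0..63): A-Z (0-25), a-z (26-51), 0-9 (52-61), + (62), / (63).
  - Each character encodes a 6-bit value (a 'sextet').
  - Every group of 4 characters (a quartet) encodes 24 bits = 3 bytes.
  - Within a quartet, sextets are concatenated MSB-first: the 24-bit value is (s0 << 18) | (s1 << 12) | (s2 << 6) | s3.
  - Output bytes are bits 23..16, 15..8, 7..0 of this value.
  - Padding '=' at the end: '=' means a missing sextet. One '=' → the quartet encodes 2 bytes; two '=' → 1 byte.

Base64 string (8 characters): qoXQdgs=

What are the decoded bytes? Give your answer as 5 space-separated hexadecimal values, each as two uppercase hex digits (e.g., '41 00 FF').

After char 0 ('q'=42): chars_in_quartet=1 acc=0x2A bytes_emitted=0
After char 1 ('o'=40): chars_in_quartet=2 acc=0xAA8 bytes_emitted=0
After char 2 ('X'=23): chars_in_quartet=3 acc=0x2AA17 bytes_emitted=0
After char 3 ('Q'=16): chars_in_quartet=4 acc=0xAA85D0 -> emit AA 85 D0, reset; bytes_emitted=3
After char 4 ('d'=29): chars_in_quartet=1 acc=0x1D bytes_emitted=3
After char 5 ('g'=32): chars_in_quartet=2 acc=0x760 bytes_emitted=3
After char 6 ('s'=44): chars_in_quartet=3 acc=0x1D82C bytes_emitted=3
Padding '=': partial quartet acc=0x1D82C -> emit 76 0B; bytes_emitted=5

Answer: AA 85 D0 76 0B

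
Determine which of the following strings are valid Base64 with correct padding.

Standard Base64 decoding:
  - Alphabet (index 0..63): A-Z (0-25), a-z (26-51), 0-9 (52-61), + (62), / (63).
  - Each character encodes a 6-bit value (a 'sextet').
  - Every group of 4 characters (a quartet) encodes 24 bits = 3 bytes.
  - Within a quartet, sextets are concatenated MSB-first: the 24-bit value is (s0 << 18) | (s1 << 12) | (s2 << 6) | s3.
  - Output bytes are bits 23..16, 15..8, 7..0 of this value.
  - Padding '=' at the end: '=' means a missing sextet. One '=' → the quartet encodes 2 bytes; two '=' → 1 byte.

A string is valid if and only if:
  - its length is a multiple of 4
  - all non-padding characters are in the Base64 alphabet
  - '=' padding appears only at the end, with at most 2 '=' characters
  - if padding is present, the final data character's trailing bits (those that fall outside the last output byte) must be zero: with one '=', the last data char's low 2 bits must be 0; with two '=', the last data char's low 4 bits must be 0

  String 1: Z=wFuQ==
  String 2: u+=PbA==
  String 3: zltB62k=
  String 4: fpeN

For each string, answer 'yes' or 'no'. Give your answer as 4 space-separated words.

Answer: no no yes yes

Derivation:
String 1: 'Z=wFuQ==' → invalid (bad char(s): ['=']; '=' in middle)
String 2: 'u+=PbA==' → invalid (bad char(s): ['=']; '=' in middle)
String 3: 'zltB62k=' → valid
String 4: 'fpeN' → valid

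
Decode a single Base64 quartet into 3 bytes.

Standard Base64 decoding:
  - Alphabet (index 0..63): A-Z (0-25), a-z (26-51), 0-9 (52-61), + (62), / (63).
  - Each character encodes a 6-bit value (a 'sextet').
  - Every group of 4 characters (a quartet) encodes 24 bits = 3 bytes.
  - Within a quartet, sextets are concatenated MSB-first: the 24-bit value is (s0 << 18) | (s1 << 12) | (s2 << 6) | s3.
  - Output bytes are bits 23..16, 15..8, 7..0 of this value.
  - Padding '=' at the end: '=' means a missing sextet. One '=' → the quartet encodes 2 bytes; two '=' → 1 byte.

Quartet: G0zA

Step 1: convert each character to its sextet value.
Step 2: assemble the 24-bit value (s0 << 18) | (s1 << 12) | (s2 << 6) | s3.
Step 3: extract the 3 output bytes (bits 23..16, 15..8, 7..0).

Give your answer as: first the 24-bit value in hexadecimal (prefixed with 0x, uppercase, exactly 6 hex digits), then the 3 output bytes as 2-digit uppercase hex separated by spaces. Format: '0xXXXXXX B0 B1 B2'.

Sextets: G=6, 0=52, z=51, A=0
24-bit: (6<<18) | (52<<12) | (51<<6) | 0
      = 0x180000 | 0x034000 | 0x000CC0 | 0x000000
      = 0x1B4CC0
Bytes: (v>>16)&0xFF=1B, (v>>8)&0xFF=4C, v&0xFF=C0

Answer: 0x1B4CC0 1B 4C C0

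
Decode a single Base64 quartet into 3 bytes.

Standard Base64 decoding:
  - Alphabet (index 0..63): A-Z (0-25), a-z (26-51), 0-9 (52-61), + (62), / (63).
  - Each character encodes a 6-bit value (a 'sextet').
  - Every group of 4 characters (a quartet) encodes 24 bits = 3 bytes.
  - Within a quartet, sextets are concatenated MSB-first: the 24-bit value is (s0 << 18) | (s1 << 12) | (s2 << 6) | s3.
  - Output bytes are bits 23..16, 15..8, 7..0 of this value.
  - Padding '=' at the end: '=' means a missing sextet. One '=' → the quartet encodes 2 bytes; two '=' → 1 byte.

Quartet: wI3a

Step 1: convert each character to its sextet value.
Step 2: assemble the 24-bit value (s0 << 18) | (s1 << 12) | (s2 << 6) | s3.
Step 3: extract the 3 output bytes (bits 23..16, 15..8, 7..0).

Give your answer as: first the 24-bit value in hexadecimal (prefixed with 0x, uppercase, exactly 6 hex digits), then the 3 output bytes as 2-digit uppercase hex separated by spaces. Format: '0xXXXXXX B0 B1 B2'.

Answer: 0xC08DDA C0 8D DA

Derivation:
Sextets: w=48, I=8, 3=55, a=26
24-bit: (48<<18) | (8<<12) | (55<<6) | 26
      = 0xC00000 | 0x008000 | 0x000DC0 | 0x00001A
      = 0xC08DDA
Bytes: (v>>16)&0xFF=C0, (v>>8)&0xFF=8D, v&0xFF=DA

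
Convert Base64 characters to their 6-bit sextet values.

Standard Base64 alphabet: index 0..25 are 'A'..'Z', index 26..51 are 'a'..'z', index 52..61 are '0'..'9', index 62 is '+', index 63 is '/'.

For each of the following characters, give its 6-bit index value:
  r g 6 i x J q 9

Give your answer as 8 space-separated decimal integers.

'r': a..z range, 26 + ord('r') − ord('a') = 43
'g': a..z range, 26 + ord('g') − ord('a') = 32
'6': 0..9 range, 52 + ord('6') − ord('0') = 58
'i': a..z range, 26 + ord('i') − ord('a') = 34
'x': a..z range, 26 + ord('x') − ord('a') = 49
'J': A..Z range, ord('J') − ord('A') = 9
'q': a..z range, 26 + ord('q') − ord('a') = 42
'9': 0..9 range, 52 + ord('9') − ord('0') = 61

Answer: 43 32 58 34 49 9 42 61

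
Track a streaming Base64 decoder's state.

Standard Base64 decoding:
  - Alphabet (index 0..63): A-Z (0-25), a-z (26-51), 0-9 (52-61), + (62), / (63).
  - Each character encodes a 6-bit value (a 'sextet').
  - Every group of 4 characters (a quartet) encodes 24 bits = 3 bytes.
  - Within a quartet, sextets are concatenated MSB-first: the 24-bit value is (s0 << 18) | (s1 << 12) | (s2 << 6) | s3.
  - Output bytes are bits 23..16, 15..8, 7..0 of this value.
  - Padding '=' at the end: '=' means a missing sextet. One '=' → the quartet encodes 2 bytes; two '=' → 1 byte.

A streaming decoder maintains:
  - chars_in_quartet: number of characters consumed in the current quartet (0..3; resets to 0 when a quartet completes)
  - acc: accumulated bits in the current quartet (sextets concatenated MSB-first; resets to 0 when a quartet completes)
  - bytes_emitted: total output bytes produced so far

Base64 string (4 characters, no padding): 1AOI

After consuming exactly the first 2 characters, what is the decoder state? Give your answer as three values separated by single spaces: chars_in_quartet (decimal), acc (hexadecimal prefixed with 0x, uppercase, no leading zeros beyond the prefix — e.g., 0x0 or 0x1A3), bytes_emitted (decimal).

After char 0 ('1'=53): chars_in_quartet=1 acc=0x35 bytes_emitted=0
After char 1 ('A'=0): chars_in_quartet=2 acc=0xD40 bytes_emitted=0

Answer: 2 0xD40 0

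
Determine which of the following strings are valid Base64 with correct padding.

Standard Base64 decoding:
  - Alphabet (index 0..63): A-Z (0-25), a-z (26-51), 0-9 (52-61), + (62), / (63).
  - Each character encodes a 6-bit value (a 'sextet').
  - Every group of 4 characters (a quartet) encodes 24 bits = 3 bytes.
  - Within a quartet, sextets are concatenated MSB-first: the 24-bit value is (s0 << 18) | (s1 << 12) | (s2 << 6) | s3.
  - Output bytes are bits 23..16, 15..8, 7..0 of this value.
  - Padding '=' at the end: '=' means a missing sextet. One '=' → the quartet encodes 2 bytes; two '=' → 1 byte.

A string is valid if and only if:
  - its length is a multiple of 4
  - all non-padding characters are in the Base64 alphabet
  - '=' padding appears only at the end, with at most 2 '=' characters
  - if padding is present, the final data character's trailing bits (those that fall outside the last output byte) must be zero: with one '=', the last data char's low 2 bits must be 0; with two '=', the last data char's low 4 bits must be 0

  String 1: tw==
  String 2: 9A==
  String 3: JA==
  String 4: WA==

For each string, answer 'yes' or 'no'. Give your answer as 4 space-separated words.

Answer: yes yes yes yes

Derivation:
String 1: 'tw==' → valid
String 2: '9A==' → valid
String 3: 'JA==' → valid
String 4: 'WA==' → valid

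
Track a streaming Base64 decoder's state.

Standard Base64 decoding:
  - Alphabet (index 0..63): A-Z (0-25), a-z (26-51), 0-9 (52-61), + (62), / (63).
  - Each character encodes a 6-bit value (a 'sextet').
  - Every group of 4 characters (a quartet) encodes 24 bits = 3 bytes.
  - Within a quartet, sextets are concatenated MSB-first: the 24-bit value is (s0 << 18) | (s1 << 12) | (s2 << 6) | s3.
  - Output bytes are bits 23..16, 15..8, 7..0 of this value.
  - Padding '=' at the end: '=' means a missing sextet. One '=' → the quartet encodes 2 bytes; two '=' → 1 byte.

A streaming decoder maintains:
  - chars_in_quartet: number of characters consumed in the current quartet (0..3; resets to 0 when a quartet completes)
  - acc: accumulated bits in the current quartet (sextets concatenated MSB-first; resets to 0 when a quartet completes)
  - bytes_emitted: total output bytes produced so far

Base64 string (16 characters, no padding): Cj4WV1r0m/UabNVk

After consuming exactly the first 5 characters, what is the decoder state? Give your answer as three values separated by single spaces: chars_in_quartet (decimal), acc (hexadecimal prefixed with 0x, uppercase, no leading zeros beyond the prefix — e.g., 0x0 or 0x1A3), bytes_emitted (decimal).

Answer: 1 0x15 3

Derivation:
After char 0 ('C'=2): chars_in_quartet=1 acc=0x2 bytes_emitted=0
After char 1 ('j'=35): chars_in_quartet=2 acc=0xA3 bytes_emitted=0
After char 2 ('4'=56): chars_in_quartet=3 acc=0x28F8 bytes_emitted=0
After char 3 ('W'=22): chars_in_quartet=4 acc=0xA3E16 -> emit 0A 3E 16, reset; bytes_emitted=3
After char 4 ('V'=21): chars_in_quartet=1 acc=0x15 bytes_emitted=3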